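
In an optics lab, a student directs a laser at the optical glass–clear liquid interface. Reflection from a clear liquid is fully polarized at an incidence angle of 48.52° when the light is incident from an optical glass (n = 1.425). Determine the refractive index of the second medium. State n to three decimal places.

n ≈ 1.612

At the polarizing angle, tan θ_B = n₂/n₁ with n₁ on the incident side (an optical glass) and n₂ on the transmitted side (a clear liquid).
n₂ = n₁ tan θ_B = 1.425 × tan 48.52° = 1.612.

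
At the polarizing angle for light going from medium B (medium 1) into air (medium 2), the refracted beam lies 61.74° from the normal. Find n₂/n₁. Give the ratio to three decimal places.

n₂/n₁ ≈ 0.538

θ_B + θ_t = 90°, so θ_B = 90° − 61.74° = 28.26°.
Then n₂/n₁ = tan θ_B = tan 28.26° = 0.538.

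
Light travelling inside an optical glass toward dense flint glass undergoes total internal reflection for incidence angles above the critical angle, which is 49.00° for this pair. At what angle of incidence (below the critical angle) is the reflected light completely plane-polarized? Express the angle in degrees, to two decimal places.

At the critical angle sin θ_c = n₂/n₁, giving n₂/n₁ = sin 49.00° = 0.7547.
Then tan θ_B = n₂/n₁ = 0.7547, so θ_B = arctan 0.7547 = 37.04°.

θ_B ≈ 37.04°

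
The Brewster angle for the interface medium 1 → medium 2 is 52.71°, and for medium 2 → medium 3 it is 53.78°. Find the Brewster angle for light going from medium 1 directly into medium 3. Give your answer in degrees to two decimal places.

θ_B ≈ 60.85°

Each Brewster angle gives a ratio: n₂/n₁ = tan 52.71° = 1.3132, n₃/n₂ = tan 53.78° = 1.3653.
Multiplying, n₃/n₁ = 1.3132 × 1.3653 = 1.7929, and θ_B(1→3) = arctan 1.7929 = 60.85°.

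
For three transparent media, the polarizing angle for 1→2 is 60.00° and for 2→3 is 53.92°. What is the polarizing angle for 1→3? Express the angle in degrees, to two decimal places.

n₂/n₁ = tan 60.00° = 1.7321 and n₃/n₂ = tan 53.92° = 1.3723.
So n₃/n₁ = (n₂/n₁)(n₃/n₂) = 1.7321 × 1.3723 = 2.3770.
θ_B(1→3) = arctan(2.3770) = 67.18°.

θ_B ≈ 67.18°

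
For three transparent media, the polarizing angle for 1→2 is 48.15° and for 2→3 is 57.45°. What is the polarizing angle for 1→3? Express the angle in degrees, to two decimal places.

θ_B ≈ 60.24°

n₂/n₁ = tan 48.15° = 1.1165 and n₃/n₂ = tan 57.45° = 1.5667.
n₃/n₁ = 1.7491. Then tan θ_B(1→3) = n₃/n₁, so θ_B(1→3) = arctan(1.7491) = 60.24°.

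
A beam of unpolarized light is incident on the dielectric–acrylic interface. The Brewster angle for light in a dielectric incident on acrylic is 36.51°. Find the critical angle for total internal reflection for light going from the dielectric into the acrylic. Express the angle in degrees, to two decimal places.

θ_c ≈ 47.75°

n₂/n₁ = tan 36.51° = 0.7402; the critical angle satisfies sin θ_c = n₂/n₁.
θ_c = arcsin(0.7402) = 47.75°.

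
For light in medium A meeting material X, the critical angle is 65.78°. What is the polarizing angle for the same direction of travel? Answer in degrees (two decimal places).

θ_B ≈ 42.36°

At the critical angle sin θ_c = n₂/n₁, giving n₂/n₁ = sin 65.78° = 0.9120.
Then tan θ_B = n₂/n₁ = 0.9120, so θ_B = arctan 0.9120 = 42.36°.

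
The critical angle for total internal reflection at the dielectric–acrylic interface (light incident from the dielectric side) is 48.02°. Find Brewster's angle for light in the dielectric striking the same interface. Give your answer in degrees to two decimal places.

n₂/n₁ = sin θ_c = sin 48.02° = 0.7434.
tan θ_B equals the same ratio, so θ_B = arctan(0.7434) = 36.63°.

θ_B ≈ 36.63°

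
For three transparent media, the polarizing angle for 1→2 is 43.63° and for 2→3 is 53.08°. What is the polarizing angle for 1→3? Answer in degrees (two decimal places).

n₂/n₁ = tan 43.63° = 0.9533 and n₃/n₂ = tan 53.08° = 1.3309.
Multiplying, n₃/n₁ = 0.9533 × 1.3309 = 1.2687, and θ_B(1→3) = arctan 1.2687 = 51.76°.

θ_B ≈ 51.76°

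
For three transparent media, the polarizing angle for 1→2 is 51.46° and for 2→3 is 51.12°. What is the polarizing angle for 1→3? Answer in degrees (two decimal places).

θ_B ≈ 57.29°

n₂/n₁ = tan 51.46° = 1.2554 and n₃/n₂ = tan 51.12° = 1.2402.
Multiplying, n₃/n₁ = 1.2554 × 1.2402 = 1.5569, and θ_B(1→3) = arctan 1.5569 = 57.29°.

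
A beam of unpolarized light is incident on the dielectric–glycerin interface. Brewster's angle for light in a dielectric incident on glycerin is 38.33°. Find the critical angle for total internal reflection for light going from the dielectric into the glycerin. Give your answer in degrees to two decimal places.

θ_c ≈ 52.24°

From Brewster, n₂/n₁ = tan θ_B = tan 38.33° = 0.7906.
Then sin θ_c = n₂/n₁ = 0.7906, so θ_c = arcsin 0.7906 = 52.24°.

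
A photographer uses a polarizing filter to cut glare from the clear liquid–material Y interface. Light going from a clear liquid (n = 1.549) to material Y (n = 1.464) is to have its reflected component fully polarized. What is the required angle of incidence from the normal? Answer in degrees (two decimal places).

θ_B ≈ 43.38°

The reflected p-component vanishes when tan θ_B = n₂/n₁.
Here n₂/n₁ = 1.464/1.549 = 0.9451, and Brewster's law gives tan θ_B = n₂/n₁.
So θ_B = arctan 0.9451 = 43.38°.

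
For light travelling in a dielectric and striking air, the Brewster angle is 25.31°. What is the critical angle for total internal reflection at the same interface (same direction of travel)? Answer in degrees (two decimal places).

θ_c ≈ 28.22°

n₂/n₁ = tan 25.31° = 0.4729; the critical angle satisfies sin θ_c = n₂/n₁.
θ_c = arcsin(0.4729) = 28.22°.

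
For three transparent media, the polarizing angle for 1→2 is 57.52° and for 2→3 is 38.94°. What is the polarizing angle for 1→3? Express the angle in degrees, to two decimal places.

θ_B ≈ 51.77°

n₂/n₁ = tan 57.52° = 1.5709 and n₃/n₂ = tan 38.94° = 0.8081.
n₃/n₁ = 1.2694. Then tan θ_B(1→3) = n₃/n₁, so θ_B(1→3) = arctan(1.2694) = 51.77°.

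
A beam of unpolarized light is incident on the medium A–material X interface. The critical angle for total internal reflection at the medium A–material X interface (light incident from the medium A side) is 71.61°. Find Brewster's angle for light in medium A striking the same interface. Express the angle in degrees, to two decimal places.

sin θ_c = n₂/n₁, so n₂/n₁ = sin 71.61° = 0.9489.
Brewster: tan θ_B = n₂/n₁ = 0.9489.
θ_B = arctan(0.9489) = 43.50°.

θ_B ≈ 43.50°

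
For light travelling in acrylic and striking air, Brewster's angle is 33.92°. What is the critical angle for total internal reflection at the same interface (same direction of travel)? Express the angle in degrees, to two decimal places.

tan θ_B = n₂/n₁ = tan 33.92° = 0.6725.
Total internal reflection: sin θ_c = n₂/n₁ = 0.6725.
θ_c = arcsin(0.6725) = 42.26°.

θ_c ≈ 42.26°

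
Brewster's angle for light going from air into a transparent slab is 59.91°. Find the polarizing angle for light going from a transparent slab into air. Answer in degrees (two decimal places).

θ_B' ≈ 30.09°

The two Brewster angles are complementary: θ_B' = 90° − θ_B = 90° − 59.91° = 30.09°.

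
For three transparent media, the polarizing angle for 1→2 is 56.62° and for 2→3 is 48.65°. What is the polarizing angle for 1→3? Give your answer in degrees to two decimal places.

tan θ_B(1→2) = n₂/n₁ = tan 56.62° = 1.5177.
tan θ_B(2→3) = n₃/n₂ = tan 48.65° = 1.1363.
Multiplying, n₃/n₁ = 1.5177 × 1.1363 = 1.7246, and θ_B(1→3) = arctan 1.7246 = 59.89°.

θ_B ≈ 59.89°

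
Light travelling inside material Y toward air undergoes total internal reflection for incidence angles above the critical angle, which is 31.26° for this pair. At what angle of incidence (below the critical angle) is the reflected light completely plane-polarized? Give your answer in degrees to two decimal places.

n₂/n₁ = sin θ_c = sin 31.26° = 0.5189.
tan θ_B equals the same ratio, so θ_B = arctan(0.5189) = 27.43°.

θ_B ≈ 27.43°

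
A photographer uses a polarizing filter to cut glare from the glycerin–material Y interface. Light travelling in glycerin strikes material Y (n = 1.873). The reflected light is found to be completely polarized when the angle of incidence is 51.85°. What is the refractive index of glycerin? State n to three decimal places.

n ≈ 1.471

Full polarization of the reflected beam means tan θ_B = n₂/n₁, where n₁ is the incident medium (glycerin).
n₁ = n₂ / tan θ_B = 1.873 / tan 51.85° = 1.471.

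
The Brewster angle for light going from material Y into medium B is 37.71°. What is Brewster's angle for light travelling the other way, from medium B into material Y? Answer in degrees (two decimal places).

θ_B' ≈ 52.29°

tan θ_B' = n₁/n₂ = 1/tan θ_B, so θ_B' = 90° − θ_B.
θ_B' = 90° − 37.71° = 52.29°.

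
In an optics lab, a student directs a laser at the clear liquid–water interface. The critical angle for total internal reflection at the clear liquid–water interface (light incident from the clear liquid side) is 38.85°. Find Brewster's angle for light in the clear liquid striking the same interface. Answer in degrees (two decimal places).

θ_B ≈ 32.10°

sin θ_c = n₂/n₁, so n₂/n₁ = sin 38.85° = 0.6273.
Brewster: tan θ_B = n₂/n₁ = 0.6273.
θ_B = arctan(0.6273) = 32.10°.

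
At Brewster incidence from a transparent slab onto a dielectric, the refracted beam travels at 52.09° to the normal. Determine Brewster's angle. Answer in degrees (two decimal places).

Brewster's condition makes the reflected and refracted beams perpendicular: θ_B + θ_t = 90°.
θ_B = 90° − 52.09° = 37.91°.

θ_B ≈ 37.91°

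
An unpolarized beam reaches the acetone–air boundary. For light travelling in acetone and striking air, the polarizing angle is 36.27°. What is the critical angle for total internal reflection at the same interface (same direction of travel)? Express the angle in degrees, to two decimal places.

tan θ_B = n₂/n₁ = tan 36.27° = 0.7338.
Total internal reflection: sin θ_c = n₂/n₁ = 0.7338.
θ_c = arcsin(0.7338) = 47.20°.

θ_c ≈ 47.20°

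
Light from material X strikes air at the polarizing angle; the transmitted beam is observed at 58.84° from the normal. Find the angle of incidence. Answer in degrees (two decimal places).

θ_B ≈ 31.16°

Since the reflected and refracted rays are at right angles at the polarizing angle, θ_B + θ_t = 90°.
θ_B = 90° − 58.84° = 31.16°.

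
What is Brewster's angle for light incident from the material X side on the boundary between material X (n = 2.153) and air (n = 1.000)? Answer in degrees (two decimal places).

tan θ_B = n₂/n₁ = 1.000/2.153 = 0.4645.
θ_B = arctan(0.4645) = 24.91°.

θ_B ≈ 24.91°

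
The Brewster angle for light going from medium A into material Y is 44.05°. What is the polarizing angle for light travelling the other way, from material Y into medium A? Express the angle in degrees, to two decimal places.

Reversing the direction swaps n₁ and n₂, so tan θ_B' = 1/tan θ_B and θ_B' = 90° − θ_B.
Hence θ_B' = 90° − 44.05° = 45.95°.

θ_B' ≈ 45.95°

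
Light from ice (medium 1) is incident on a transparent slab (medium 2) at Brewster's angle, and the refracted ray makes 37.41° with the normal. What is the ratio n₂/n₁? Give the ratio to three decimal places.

At Brewster incidence θ_B = 90° − θ_t = 90° − 37.41° = 52.59°.
Then n₂/n₁ = tan θ_B = tan 52.59° = 1.307.

n₂/n₁ ≈ 1.307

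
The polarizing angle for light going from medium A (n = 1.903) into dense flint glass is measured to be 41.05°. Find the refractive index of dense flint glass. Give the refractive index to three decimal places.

At the polarizing angle, tan θ_B = n₂/n₁ with n₁ on the incident side (medium A) and n₂ on the transmitted side (dense flint glass).
n₂ = n₁ tan θ_B = 1.903 × tan 41.05° = 1.657.

n ≈ 1.657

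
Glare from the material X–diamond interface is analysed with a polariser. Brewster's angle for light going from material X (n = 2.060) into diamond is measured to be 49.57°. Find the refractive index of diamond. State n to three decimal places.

Full polarization of the reflected beam means tan θ_B = n₂/n₁, where n₁ is the incident medium (material X).
n₂ = n₁ tan θ_B = 2.060 × tan 49.57° = 2.418.

n ≈ 2.418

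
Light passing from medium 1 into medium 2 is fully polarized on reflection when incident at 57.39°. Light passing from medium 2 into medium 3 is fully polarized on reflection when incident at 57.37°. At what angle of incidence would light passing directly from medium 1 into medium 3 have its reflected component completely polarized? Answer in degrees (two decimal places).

θ_B ≈ 67.72°

tan θ_B(1→2) = n₂/n₁ = tan 57.39° = 1.5631.
tan θ_B(2→3) = n₃/n₂ = tan 57.37° = 1.5619.
Multiplying, n₃/n₁ = 1.5631 × 1.5619 = 2.4413, and θ_B(1→3) = arctan 2.4413 = 67.72°.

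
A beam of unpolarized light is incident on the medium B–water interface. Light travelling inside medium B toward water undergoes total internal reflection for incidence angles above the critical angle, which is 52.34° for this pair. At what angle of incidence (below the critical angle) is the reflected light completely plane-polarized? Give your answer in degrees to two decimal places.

θ_B ≈ 38.37°

sin θ_c = n₂/n₁, so n₂/n₁ = sin 52.34° = 0.7917.
Brewster: tan θ_B = n₂/n₁ = 0.7917.
θ_B = arctan(0.7917) = 38.37°.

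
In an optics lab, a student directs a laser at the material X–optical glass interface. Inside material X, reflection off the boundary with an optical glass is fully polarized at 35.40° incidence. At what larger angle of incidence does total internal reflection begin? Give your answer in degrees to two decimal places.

tan θ_B = n₂/n₁ = tan 35.40° = 0.7107.
Total internal reflection: sin θ_c = n₂/n₁ = 0.7107.
θ_c = arcsin(0.7107) = 45.29°.

θ_c ≈ 45.29°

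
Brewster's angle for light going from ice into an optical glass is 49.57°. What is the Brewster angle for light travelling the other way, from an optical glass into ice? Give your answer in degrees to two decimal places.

θ_B' ≈ 40.43°

The two Brewster angles are complementary: θ_B' = 90° − θ_B = 90° − 49.57° = 40.43°.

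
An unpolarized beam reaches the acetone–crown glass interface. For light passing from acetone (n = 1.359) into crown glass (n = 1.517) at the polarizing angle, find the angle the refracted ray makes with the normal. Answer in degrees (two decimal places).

First find Brewster's angle: tan θ_B = 1.517/1.359 = 1.1163, giving θ_B = 48.14°.
The refracted ray is perpendicular to the reflected ray, so θ_t = 90° − θ_B = 41.86°.

θ_t ≈ 41.86°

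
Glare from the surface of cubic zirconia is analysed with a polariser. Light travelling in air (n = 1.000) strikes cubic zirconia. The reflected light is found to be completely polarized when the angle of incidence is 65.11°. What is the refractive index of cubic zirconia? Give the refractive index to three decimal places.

Full polarization of the reflected beam means tan θ_B = n₂/n₁, where n₁ is the incident medium (air).
n₂ = n₁ tan θ_B = 1.000 × tan 65.11° = 2.155.

n ≈ 2.155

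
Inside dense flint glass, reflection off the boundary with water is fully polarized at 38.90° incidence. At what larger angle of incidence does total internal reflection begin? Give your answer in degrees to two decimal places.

From Brewster, n₂/n₁ = tan θ_B = tan 38.90° = 0.8069.
Then sin θ_c = n₂/n₁ = 0.8069, so θ_c = arcsin 0.8069 = 53.79°.

θ_c ≈ 53.79°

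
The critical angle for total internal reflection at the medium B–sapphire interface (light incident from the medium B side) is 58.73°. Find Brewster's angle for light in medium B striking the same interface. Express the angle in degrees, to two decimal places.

n₂/n₁ = sin θ_c = sin 58.73° = 0.8547.
tan θ_B equals the same ratio, so θ_B = arctan(0.8547) = 40.52°.

θ_B ≈ 40.52°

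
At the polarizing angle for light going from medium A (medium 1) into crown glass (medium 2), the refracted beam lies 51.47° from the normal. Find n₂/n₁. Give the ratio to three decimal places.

θ_B + θ_t = 90°, so θ_B = 90° − 51.47° = 38.53°.
Then n₂/n₁ = tan θ_B = tan 38.53° = 0.796.

n₂/n₁ ≈ 0.796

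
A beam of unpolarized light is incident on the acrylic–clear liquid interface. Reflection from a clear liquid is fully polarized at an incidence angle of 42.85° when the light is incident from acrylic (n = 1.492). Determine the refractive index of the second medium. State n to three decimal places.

Brewster's law: tan θ_B = n₂/n₁ (light incident in acrylic, refracted into a clear liquid).
n₂ = n₁ tan θ_B = 1.492 × tan 42.85° = 1.384.

n ≈ 1.384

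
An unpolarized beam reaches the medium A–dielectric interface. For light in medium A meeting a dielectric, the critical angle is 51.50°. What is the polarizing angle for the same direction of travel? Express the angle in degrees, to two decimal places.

θ_B ≈ 38.05°

At the critical angle sin θ_c = n₂/n₁, giving n₂/n₁ = sin 51.50° = 0.7826.
Then tan θ_B = n₂/n₁ = 0.7826, so θ_B = arctan 0.7826 = 38.05°.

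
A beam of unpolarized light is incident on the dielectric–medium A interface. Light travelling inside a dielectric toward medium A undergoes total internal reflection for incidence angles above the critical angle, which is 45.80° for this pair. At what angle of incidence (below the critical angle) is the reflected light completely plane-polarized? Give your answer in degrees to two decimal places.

At the critical angle sin θ_c = n₂/n₁, giving n₂/n₁ = sin 45.80° = 0.7169.
Then tan θ_B = n₂/n₁ = 0.7169, so θ_B = arctan 0.7169 = 35.64°.

θ_B ≈ 35.64°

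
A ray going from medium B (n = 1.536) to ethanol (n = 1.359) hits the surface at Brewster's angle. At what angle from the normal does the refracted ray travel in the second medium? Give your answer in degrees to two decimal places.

θ_t ≈ 48.50°

θ_B = arctan(n₂/n₁) = arctan(1.359/1.536) = 41.50°.
The refracted ray is perpendicular to the reflected ray, so θ_t = 90° − θ_B = 48.50°.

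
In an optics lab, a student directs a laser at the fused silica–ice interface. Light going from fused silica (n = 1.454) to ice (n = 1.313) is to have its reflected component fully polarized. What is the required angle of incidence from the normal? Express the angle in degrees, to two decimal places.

θ_B ≈ 42.08°

Brewster's condition: tan θ_B = n₂/n₁ = 1.313/1.454 = 0.9030.
So θ_B = arctan 0.9030 = 42.08°.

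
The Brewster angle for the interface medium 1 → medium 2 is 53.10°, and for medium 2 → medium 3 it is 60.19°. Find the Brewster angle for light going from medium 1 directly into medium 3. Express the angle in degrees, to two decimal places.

θ_B ≈ 66.72°

tan θ_B(1→2) = n₂/n₁ = tan 53.10° = 1.3319.
tan θ_B(2→3) = n₃/n₂ = tan 60.19° = 1.7454.
n₃/n₁ = 2.3246. Then tan θ_B(1→3) = n₃/n₁, so θ_B(1→3) = arctan(2.3246) = 66.72°.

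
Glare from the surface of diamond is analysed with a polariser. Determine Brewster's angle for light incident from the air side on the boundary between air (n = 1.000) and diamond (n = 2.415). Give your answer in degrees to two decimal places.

At Brewster's angle the reflected and refracted rays are perpendicular, which with Snell's law gives tan θ_B = n₂/n₁.
tan θ_B = n₂/n₁ = 2.415/1.000 = 2.4150.
θ_B = arctan(2.4150) = 67.51°.

θ_B ≈ 67.51°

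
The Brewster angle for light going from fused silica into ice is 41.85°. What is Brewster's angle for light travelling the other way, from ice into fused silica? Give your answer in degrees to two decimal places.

Reversing the direction swaps n₁ and n₂, so tan θ_B' = 1/tan θ_B and θ_B' = 90° − θ_B.
Hence θ_B' = 90° − 41.85° = 48.15°.

θ_B' ≈ 48.15°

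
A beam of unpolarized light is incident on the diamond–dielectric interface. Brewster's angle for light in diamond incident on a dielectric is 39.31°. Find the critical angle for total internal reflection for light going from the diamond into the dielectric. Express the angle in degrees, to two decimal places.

θ_c ≈ 54.96°

tan θ_B = n₂/n₁ = tan 39.31° = 0.8188.
Total internal reflection: sin θ_c = n₂/n₁ = 0.8188.
θ_c = arcsin(0.8188) = 54.96°.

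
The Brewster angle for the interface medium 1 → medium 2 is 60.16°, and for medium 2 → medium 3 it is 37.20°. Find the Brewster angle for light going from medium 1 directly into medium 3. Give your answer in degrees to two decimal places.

θ_B ≈ 52.92°

tan θ_B(1→2) = n₂/n₁ = tan 60.16° = 1.7433.
tan θ_B(2→3) = n₃/n₂ = tan 37.20° = 0.7590.
Multiplying, n₃/n₁ = 1.7433 × 0.7590 = 1.3232, and θ_B(1→3) = arctan 1.3232 = 52.92°.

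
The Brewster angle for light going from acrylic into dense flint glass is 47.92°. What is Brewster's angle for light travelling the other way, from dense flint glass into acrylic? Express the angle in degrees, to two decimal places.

tan θ_B' = n₁/n₂ = 1/tan θ_B, so θ_B' = 90° − θ_B.
θ_B' = 90° − 47.92° = 42.08°.

θ_B' ≈ 42.08°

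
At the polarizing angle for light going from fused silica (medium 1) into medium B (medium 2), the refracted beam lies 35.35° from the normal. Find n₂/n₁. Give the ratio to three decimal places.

θ_B + θ_t = 90°, so θ_B = 90° − 35.35° = 54.65°.
tan θ_B = n₂/n₁, so n₂/n₁ = tan 54.65° = 1.410.

n₂/n₁ ≈ 1.410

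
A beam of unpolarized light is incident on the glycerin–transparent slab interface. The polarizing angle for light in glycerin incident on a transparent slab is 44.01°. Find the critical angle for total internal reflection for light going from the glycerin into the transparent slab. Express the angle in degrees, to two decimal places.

θ_c ≈ 75.02°

n₂/n₁ = tan 44.01° = 0.9660; the critical angle satisfies sin θ_c = n₂/n₁.
θ_c = arcsin(0.9660) = 75.02°.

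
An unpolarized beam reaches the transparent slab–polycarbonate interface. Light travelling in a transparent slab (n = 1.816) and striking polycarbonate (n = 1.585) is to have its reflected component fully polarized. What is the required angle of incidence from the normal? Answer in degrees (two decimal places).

Brewster's condition: tan θ_B = n₂/n₁ = 1.585/1.816 = 0.8728.
θ_B = arctan(0.8728) = 41.11°.

θ_B ≈ 41.11°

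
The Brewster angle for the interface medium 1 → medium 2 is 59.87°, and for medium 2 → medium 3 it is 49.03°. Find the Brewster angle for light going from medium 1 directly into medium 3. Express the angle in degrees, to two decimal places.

θ_B ≈ 63.25°

tan θ_B(1→2) = n₂/n₁ = tan 59.87° = 1.7230.
tan θ_B(2→3) = n₃/n₂ = tan 49.03° = 1.1516.
n₃/n₁ = 1.9842. Then tan θ_B(1→3) = n₃/n₁, so θ_B(1→3) = arctan(1.9842) = 63.25°.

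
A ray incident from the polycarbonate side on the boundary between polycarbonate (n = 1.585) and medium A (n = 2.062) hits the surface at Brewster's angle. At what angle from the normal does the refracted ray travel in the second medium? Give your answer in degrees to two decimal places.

First find Brewster's angle: tan θ_B = 2.062/1.585 = 1.3009, giving θ_B = 52.45°.
At Brewster's angle the reflected and refracted rays are perpendicular, so θ_t = 90° − θ_B = 90° − 52.45° = 37.55°.

θ_t ≈ 37.55°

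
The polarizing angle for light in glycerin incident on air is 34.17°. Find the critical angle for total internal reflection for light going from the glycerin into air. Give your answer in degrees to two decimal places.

θ_c ≈ 42.75°

n₂/n₁ = tan 34.17° = 0.6788; the critical angle satisfies sin θ_c = n₂/n₁.
θ_c = arcsin(0.6788) = 42.75°.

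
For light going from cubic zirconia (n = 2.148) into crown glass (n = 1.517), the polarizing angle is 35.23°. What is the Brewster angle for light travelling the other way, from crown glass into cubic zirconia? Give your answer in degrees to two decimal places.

θ_B' ≈ 54.77°

The two Brewster angles are complementary: θ_B' = 90° − θ_B = 90° − 35.23° = 54.77°.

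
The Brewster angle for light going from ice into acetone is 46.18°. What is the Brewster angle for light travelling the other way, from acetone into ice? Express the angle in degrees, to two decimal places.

The two Brewster angles are complementary: θ_B' = 90° − θ_B = 90° − 46.18° = 43.82°.

θ_B' ≈ 43.82°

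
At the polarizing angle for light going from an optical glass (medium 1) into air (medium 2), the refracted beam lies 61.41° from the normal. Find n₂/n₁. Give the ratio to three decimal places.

n₂/n₁ ≈ 0.545

At Brewster incidence θ_B = 90° − θ_t = 90° − 61.41° = 28.59°.
tan θ_B = n₂/n₁, so n₂/n₁ = tan 28.59° = 0.545.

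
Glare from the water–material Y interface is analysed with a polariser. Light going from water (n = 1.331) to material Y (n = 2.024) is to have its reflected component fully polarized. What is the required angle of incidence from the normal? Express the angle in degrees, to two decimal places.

θ_B ≈ 56.67°

tan θ_B = n₂/n₁ = 2.024/1.331 = 1.5207. Taking the arctangent, θ_B = 56.67°.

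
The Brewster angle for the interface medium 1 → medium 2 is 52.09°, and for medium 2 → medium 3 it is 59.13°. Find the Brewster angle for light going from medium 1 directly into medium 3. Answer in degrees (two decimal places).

θ_B ≈ 65.04°

tan θ_B(1→2) = n₂/n₁ = tan 52.09° = 1.2841.
tan θ_B(2→3) = n₃/n₂ = tan 59.13° = 1.6729.
n₃/n₁ = 2.1481. Then tan θ_B(1→3) = n₃/n₁, so θ_B(1→3) = arctan(2.1481) = 65.04°.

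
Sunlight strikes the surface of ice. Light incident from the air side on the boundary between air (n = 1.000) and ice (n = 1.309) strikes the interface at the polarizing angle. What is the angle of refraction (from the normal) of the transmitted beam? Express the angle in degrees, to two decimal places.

tan θ_B = n₂/n₁ = 1.309/1.000 = 1.3090, so θ_B = 52.62°.
At Brewster's angle the reflected and refracted rays are perpendicular, so θ_t = 90° − θ_B = 90° − 52.62° = 37.38°.

θ_t ≈ 37.38°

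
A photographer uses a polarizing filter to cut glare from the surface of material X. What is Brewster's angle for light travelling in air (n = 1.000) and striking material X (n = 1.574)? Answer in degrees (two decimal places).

θ_B ≈ 57.57°

tan θ_B = n₂/n₁ = 1.574/1.000 = 1.5740.
θ_B = arctan(1.5740) = 57.57°.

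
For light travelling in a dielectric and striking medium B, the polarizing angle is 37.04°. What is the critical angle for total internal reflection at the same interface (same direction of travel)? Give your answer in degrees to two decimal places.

θ_c ≈ 48.99°

n₂/n₁ = tan 37.04° = 0.7546; the critical angle satisfies sin θ_c = n₂/n₁.
θ_c = arcsin(0.7546) = 48.99°.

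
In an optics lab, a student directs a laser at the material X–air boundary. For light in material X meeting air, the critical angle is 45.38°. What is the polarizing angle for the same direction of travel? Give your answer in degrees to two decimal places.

θ_B ≈ 35.44°

At the critical angle sin θ_c = n₂/n₁, giving n₂/n₁ = sin 45.38° = 0.7118.
Then tan θ_B = n₂/n₁ = 0.7118, so θ_B = arctan 0.7118 = 35.44°.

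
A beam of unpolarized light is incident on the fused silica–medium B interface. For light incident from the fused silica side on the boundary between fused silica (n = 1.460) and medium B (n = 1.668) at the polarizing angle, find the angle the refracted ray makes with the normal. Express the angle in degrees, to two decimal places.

θ_B = arctan(n₂/n₁) = arctan(1.668/1.460) = 48.80°.
Since θ_B + θ_t = 90° at Brewster incidence, θ_t = 90° − 48.80° = 41.20°.

θ_t ≈ 41.20°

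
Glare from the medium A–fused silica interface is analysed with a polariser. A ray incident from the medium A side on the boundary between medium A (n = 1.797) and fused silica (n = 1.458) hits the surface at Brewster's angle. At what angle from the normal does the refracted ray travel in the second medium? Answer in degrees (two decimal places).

tan θ_B = n₂/n₁ = 1.458/1.797 = 0.8114, so θ_B = 39.05°.
Since θ_B + θ_t = 90° at Brewster incidence, θ_t = 90° − 39.05° = 50.95°.

θ_t ≈ 50.95°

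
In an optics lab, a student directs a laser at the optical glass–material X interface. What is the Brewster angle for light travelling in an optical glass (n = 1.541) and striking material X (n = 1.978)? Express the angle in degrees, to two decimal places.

θ_B ≈ 52.08°

At Brewster's angle the reflected and refracted rays are perpendicular, which with Snell's law gives tan θ_B = n₂/n₁.
Here n₂/n₁ = 1.978/1.541 = 1.2836, and Brewster's law gives tan θ_B = n₂/n₁.
θ_B = arctan(1.2836) = 52.08°.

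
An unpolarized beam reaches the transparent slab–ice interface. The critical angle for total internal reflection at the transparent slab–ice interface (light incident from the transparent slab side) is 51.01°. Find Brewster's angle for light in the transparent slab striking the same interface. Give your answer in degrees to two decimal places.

At the critical angle sin θ_c = n₂/n₁, giving n₂/n₁ = sin 51.01° = 0.7773.
Then tan θ_B = n₂/n₁ = 0.7773, so θ_B = arctan 0.7773 = 37.86°.

θ_B ≈ 37.86°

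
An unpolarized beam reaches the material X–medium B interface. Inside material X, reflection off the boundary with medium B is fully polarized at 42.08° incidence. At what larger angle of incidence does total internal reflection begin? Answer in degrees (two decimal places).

θ_c ≈ 64.55°

tan θ_B = n₂/n₁ = tan 42.08° = 0.9029.
Total internal reflection: sin θ_c = n₂/n₁ = 0.9029.
θ_c = arcsin(0.9029) = 64.55°.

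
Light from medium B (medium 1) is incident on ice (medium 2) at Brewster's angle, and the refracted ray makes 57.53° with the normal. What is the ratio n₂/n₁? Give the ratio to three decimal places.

n₂/n₁ ≈ 0.636

θ_B + θ_t = 90°, so θ_B = 90° − 57.53° = 32.47°.
Then n₂/n₁ = tan θ_B = tan 32.47° = 0.636.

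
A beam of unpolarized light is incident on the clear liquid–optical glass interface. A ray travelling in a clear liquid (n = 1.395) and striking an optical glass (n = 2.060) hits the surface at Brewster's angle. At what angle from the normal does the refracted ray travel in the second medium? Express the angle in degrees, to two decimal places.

First find Brewster's angle: tan θ_B = 2.060/1.395 = 1.4767, giving θ_B = 55.89°.
Since θ_B + θ_t = 90° at Brewster incidence, θ_t = 90° − 55.89° = 34.11°.

θ_t ≈ 34.11°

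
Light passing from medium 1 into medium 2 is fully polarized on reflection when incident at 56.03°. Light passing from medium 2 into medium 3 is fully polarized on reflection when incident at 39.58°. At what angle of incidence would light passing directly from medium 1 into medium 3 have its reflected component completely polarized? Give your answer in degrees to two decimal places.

Each Brewster angle gives a ratio: n₂/n₁ = tan 56.03° = 1.4842, n₃/n₂ = tan 39.58° = 0.8267.
Multiplying, n₃/n₁ = 1.4842 × 0.8267 = 1.2270, and θ_B(1→3) = arctan 1.2270 = 50.82°.

θ_B ≈ 50.82°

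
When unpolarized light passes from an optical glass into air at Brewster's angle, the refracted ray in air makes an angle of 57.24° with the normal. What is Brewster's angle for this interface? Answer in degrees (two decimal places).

θ_B ≈ 32.76°

At Brewster's angle the reflected and refracted rays are perpendicular, so θ_B + θ_t = 90°.
θ_B = 90° − 57.24° = 32.76°.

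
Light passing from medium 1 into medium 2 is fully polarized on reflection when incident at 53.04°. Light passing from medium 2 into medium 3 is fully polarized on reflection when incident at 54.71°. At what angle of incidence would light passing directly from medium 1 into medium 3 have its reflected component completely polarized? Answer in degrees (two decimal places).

n₂/n₁ = tan 53.04° = 1.3290 and n₃/n₂ = tan 54.71° = 1.4129.
n₃/n₁ = 1.8777. Then tan θ_B(1→3) = n₃/n₁, so θ_B(1→3) = arctan(1.8777) = 61.96°.

θ_B ≈ 61.96°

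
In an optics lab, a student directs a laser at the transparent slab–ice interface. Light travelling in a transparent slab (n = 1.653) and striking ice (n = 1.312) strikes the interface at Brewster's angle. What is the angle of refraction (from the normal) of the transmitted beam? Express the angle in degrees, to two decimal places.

θ_t ≈ 51.56°

θ_B = arctan(n₂/n₁) = arctan(1.312/1.653) = 38.44°.
Since θ_B + θ_t = 90° at Brewster incidence, θ_t = 90° − 38.44° = 51.56°.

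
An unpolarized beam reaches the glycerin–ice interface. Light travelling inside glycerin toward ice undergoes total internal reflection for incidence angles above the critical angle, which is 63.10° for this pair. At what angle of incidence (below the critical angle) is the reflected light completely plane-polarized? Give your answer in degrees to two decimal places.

At the critical angle sin θ_c = n₂/n₁, giving n₂/n₁ = sin 63.10° = 0.8918.
Then tan θ_B = n₂/n₁ = 0.8918, so θ_B = arctan 0.8918 = 41.73°.

θ_B ≈ 41.73°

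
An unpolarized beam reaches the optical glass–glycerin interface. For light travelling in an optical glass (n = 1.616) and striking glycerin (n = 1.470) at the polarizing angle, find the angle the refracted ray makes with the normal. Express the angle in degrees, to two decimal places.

θ_t ≈ 47.71°

First find Brewster's angle: tan θ_B = 1.470/1.616 = 0.9097, giving θ_B = 42.29°.
At Brewster's angle the reflected and refracted rays are perpendicular, so θ_t = 90° − θ_B = 90° − 42.29° = 47.71°.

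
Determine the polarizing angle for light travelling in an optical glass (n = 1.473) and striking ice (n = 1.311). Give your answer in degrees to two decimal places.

At Brewster's angle the reflected and refracted rays are perpendicular, which with Snell's law gives tan θ_B = n₂/n₁.
Brewster's condition: tan θ_B = n₂/n₁ = 1.311/1.473 = 0.8900.
θ_B = arctan(0.8900) = 41.67°.

θ_B ≈ 41.67°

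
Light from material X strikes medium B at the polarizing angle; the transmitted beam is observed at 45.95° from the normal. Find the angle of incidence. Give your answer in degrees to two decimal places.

Brewster's condition makes the reflected and refracted beams perpendicular: θ_B + θ_t = 90°.
θ_B = 90° − 45.95° = 44.05°.

θ_B ≈ 44.05°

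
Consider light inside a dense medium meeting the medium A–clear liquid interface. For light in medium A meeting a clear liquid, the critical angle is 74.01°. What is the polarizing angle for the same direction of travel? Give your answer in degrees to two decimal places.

n₂/n₁ = sin θ_c = sin 74.01° = 0.9613.
tan θ_B equals the same ratio, so θ_B = arctan(0.9613) = 43.87°.

θ_B ≈ 43.87°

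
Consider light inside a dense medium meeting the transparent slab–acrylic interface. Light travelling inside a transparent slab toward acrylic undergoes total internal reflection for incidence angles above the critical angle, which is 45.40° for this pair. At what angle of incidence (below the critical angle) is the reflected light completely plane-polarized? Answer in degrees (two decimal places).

sin θ_c = n₂/n₁, so n₂/n₁ = sin 45.40° = 0.7120.
Brewster: tan θ_B = n₂/n₁ = 0.7120.
θ_B = arctan(0.7120) = 35.45°.

θ_B ≈ 35.45°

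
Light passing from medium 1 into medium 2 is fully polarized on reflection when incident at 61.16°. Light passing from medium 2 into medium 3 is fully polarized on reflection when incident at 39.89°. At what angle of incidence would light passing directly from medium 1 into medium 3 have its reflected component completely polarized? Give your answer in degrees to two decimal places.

tan θ_B(1→2) = n₂/n₁ = tan 61.16° = 1.8160.
tan θ_B(2→3) = n₃/n₂ = tan 39.89° = 0.8358.
Multiplying, n₃/n₁ = 1.8160 × 0.8358 = 1.5179, and θ_B(1→3) = arctan 1.5179 = 56.62°.

θ_B ≈ 56.62°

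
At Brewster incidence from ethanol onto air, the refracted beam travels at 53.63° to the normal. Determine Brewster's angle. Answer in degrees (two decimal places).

Since the reflected and refracted rays are at right angles at the polarizing angle, θ_B + θ_t = 90°.
θ_B = 90° − 53.63° = 36.37°.

θ_B ≈ 36.37°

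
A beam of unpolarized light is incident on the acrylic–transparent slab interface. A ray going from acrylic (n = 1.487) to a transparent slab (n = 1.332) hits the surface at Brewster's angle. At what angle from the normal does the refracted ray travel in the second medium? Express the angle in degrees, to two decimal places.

θ_B = arctan(n₂/n₁) = arctan(1.332/1.487) = 41.85°.
At Brewster's angle the reflected and refracted rays are perpendicular, so θ_t = 90° − θ_B = 90° − 41.85° = 48.15°.

θ_t ≈ 48.15°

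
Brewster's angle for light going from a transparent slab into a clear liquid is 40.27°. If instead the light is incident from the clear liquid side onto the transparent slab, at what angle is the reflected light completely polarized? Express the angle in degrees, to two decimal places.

Reversing the direction swaps n₁ and n₂, so tan θ_B' = 1/tan θ_B and θ_B' = 90° − θ_B.
Hence θ_B' = 90° − 40.27° = 49.73°.

θ_B' ≈ 49.73°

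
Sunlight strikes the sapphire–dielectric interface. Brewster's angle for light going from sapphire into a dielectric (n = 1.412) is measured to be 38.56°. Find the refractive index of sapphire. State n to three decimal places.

n ≈ 1.771

Brewster's law: tan θ_B = n₂/n₁ (light incident in sapphire, refracted into a dielectric).
n₁ = n₂ / tan θ_B = 1.412 / tan 38.56° = 1.771.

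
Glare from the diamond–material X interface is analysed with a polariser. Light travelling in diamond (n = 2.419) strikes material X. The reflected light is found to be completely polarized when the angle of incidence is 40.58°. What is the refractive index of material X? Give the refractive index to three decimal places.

Full polarization of the reflected beam means tan θ_B = n₂/n₁, where n₁ is the incident medium (diamond).
n₂ = n₁ tan θ_B = 2.419 × tan 40.58° = 2.072.

n ≈ 2.072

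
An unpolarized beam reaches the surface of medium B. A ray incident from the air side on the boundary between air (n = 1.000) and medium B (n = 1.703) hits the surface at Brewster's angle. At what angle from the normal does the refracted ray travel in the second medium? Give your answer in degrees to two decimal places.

First find Brewster's angle: tan θ_B = 1.703/1.000 = 1.7030, giving θ_B = 59.58°.
At Brewster's angle the reflected and refracted rays are perpendicular, so θ_t = 90° − θ_B = 90° − 59.58° = 30.42°.

θ_t ≈ 30.42°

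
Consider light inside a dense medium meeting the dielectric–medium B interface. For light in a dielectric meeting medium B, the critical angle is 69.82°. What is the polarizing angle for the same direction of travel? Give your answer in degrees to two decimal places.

sin θ_c = n₂/n₁, so n₂/n₁ = sin 69.82° = 0.9386.
Brewster: tan θ_B = n₂/n₁ = 0.9386.
θ_B = arctan(0.9386) = 43.19°.

θ_B ≈ 43.19°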